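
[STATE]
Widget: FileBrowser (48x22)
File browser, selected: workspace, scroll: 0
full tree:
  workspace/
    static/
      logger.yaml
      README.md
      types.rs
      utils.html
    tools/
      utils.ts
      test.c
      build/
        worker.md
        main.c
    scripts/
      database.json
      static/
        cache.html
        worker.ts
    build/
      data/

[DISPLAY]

> [-] workspace/                                
    [+] static/                                 
    [+] tools/                                  
    [+] scripts/                                
    [+] build/                                  
                                                
                                                
                                                
                                                
                                                
                                                
                                                
                                                
                                                
                                                
                                                
                                                
                                                
                                                
                                                
                                                
                                                


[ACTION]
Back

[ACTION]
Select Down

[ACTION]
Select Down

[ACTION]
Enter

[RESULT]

  [-] workspace/                                
    [+] static/                                 
  > [-] tools/                                  
      utils.ts                                  
      test.c                                    
      [+] build/                                
    [+] scripts/                                
    [+] build/                                  
                                                
                                                
                                                
                                                
                                                
                                                
                                                
                                                
                                                
                                                
                                                
                                                
                                                
                                                


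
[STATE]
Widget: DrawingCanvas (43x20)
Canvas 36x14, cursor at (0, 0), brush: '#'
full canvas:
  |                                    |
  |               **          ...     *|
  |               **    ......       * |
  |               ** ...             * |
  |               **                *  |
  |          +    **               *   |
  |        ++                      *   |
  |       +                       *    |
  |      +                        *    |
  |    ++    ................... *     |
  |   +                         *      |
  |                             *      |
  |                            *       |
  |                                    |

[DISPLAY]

+                                          
               **          ...     *       
               **    ......       *        
               ** ...             *        
               **                *         
          +    **               *          
        ++                      *          
       +                       *           
      +                        *           
    ++    ................... *            
   +                         *             
                             *             
                            *              
                                           
                                           
                                           
                                           
                                           
                                           
                                           


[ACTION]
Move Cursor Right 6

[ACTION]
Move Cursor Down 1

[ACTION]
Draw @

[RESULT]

                                           
      @        **          ...     *       
               **    ......       *        
               ** ...             *        
               **                *         
          +    **               *          
        ++                      *          
       +                       *           
      +                        *           
    ++    ................... *            
   +                         *             
                             *             
                            *              
                                           
                                           
                                           
                                           
                                           
                                           
                                           


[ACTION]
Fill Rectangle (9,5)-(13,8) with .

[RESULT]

                                           
      @        **          ...     *       
               **    ......       *        
               ** ...             *        
               **                *         
          +    **               *          
        ++                      *          
       +                       *           
      +                        *           
    +.... ................... *            
   + ....                    *             
     ....                    *             
     ....                   *              
     ....                                  
                                           
                                           
                                           
                                           
                                           
                                           


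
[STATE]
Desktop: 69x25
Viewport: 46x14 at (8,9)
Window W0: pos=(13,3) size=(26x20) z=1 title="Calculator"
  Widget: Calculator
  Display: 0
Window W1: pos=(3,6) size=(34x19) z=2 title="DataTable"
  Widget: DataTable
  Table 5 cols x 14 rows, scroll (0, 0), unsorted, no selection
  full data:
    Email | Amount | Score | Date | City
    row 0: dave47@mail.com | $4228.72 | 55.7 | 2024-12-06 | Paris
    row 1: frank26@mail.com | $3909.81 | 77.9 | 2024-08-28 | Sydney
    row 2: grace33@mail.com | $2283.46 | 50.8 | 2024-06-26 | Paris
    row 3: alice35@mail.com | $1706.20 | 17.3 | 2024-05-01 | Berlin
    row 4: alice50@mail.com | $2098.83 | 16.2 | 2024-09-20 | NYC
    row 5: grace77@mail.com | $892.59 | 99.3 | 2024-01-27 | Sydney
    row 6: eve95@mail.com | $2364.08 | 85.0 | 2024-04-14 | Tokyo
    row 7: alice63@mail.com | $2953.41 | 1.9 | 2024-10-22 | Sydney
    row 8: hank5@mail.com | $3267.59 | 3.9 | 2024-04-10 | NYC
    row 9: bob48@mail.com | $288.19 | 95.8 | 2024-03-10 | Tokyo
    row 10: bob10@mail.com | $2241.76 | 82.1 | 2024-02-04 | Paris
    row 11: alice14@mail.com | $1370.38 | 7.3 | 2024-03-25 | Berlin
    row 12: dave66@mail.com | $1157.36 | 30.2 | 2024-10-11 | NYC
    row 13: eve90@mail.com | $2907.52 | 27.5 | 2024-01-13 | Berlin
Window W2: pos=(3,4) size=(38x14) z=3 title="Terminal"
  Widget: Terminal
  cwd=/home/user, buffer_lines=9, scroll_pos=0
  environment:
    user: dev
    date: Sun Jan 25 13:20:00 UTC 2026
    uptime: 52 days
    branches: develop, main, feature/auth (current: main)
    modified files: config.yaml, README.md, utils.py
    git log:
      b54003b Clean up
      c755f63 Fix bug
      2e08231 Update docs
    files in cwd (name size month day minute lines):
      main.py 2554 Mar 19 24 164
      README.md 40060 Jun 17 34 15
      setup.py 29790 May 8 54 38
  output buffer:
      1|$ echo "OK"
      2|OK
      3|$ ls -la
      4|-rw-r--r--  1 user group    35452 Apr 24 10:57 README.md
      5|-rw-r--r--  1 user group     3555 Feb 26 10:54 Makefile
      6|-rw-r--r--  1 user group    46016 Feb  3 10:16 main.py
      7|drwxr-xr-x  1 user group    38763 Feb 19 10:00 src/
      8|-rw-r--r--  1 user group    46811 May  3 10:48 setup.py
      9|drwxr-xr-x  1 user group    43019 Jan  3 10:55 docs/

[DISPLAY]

 -la                            ┃             
r--r--  1 user group    35452 Ap┃             
r--r--  1 user group     3555 Fe┃             
r--r--  1 user group    46016 Fe┃             
r-xr-x  1 user group    38763 Fe┃             
r--r--  1 user group    46811 Ma┃             
r-xr-x  1 user group    43019 Ja┃             
                                ┃             
━━━━━━━━━━━━━━━━━━━━━━━━━━━━━━━━┛             
e63@mail.com│$2953.41│1.9  │┃ ┃               
5@mail.com  │$3267.59│3.9  │┃ ┃               
8@mail.com  │$288.19 │95.8 │┃ ┃               
0@mail.com  │$2241.76│82.1 │┃ ┃               
e14@mail.com│$1370.38│7.3  │┃━┛               


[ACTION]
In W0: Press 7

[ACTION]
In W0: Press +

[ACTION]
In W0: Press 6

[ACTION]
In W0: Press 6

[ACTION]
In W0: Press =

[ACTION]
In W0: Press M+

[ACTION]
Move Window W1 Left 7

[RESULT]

 -la                            ┃             
r--r--  1 user group    35452 Ap┃             
r--r--  1 user group     3555 Fe┃             
r--r--  1 user group    46016 Fe┃             
r-xr-x  1 user group    38763 Fe┃             
r--r--  1 user group    46811 Ma┃             
r-xr-x  1 user group    43019 Ja┃             
                                ┃             
━━━━━━━━━━━━━━━━━━━━━━━━━━━━━━━━┛             
@mail.com│$2953.41│1.9  │┃    ┃               
ail.com  │$3267.59│3.9  │┃    ┃               
ail.com  │$288.19 │95.8 │┃    ┃               
ail.com  │$2241.76│82.1 │┃    ┃               
@mail.com│$1370.38│7.3  │┃━━━━┛               


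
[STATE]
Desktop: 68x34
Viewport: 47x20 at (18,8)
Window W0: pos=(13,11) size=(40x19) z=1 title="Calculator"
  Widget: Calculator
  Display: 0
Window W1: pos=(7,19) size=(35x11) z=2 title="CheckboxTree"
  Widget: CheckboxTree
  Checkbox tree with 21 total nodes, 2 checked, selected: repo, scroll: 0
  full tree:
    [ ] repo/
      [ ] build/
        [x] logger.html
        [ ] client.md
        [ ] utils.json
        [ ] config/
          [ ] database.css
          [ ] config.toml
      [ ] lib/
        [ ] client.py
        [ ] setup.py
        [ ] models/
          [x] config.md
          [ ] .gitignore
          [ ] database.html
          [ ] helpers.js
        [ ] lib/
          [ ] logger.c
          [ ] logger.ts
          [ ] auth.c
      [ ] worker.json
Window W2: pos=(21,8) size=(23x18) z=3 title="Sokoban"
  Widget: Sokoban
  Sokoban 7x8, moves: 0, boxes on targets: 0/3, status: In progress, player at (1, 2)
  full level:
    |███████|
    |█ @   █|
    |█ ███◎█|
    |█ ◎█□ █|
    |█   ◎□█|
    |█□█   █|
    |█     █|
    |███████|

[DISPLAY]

   ┏━━━━━━━━━━━━━━━━━━━━━┓                     
   ┃ Sokoban             ┃                     
   ┠─────────────────────┨                     
━━━┃███████              ┃━━━━━━━━┓            
cul┃█ @   █              ┃        ┃            
───┃█ ███◎█              ┃────────┨            
   ┃█ ◎█□ █              ┃       0┃            
┬──┃█   ◎□█              ┃        ┃            
│ 8┃█□█   █              ┃        ┃            
┼──┃█     █              ┃        ┃            
│ 5┃███████              ┃        ┃            
━━━┃Moves: 0  0/3        ┃        ┃            
ree┃                     ┃        ┃            
───┃                     ┃        ┃            
   ┃                     ┃        ┃            
ld/┃                     ┃        ┃            
ogg┃                     ┃        ┃            
lie┗━━━━━━━━━━━━━━━━━━━━━┛        ┃            
tils.json              ┃          ┃            
onfig/                 ┃          ┃            


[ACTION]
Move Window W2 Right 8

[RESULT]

           ┏━━━━━━━━━━━━━━━━━━━━━┓             
           ┃ Sokoban             ┃             
           ┠─────────────────────┨             
━━━━━━━━━━━┃███████              ┃┓            
culator    ┃█ @   █              ┃┃            
───────────┃█ ███◎█              ┃┨            
           ┃█ ◎█□ █              ┃┃            
┬───┬───┬──┃█   ◎□█              ┃┃            
│ 8 │ 9 │ ÷┃█□█   █              ┃┃            
┼───┼───┼──┃█     █              ┃┃            
│ 5 │ 6 │ ×┃███████              ┃┃            
━━━━━━━━━━━┃Moves: 0  0/3        ┃┃            
ree        ┃                     ┃┃            
───────────┃                     ┃┃            
           ┃                     ┃┃            
ld/        ┃                     ┃┃            
ogger.html ┃                     ┃┃            
lient.md   ┗━━━━━━━━━━━━━━━━━━━━━┛┃            
tils.json              ┃          ┃            
onfig/                 ┃          ┃            


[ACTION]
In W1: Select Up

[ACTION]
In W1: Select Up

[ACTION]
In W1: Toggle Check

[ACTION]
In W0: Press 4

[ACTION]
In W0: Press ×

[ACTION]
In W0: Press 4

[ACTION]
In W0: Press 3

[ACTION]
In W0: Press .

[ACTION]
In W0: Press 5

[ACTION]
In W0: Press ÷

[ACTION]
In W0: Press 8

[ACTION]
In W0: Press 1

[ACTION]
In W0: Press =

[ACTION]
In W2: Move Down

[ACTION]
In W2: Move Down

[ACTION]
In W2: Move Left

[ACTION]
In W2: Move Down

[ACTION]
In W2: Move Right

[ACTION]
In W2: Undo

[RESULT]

           ┏━━━━━━━━━━━━━━━━━━━━━┓             
           ┃ Sokoban             ┃             
           ┠─────────────────────┨             
━━━━━━━━━━━┃███████              ┃┓            
culator    ┃█@    █              ┃┃            
───────────┃█ ███◎█              ┃┨            
           ┃█ ◎█□ █              ┃┃            
┬───┬───┬──┃█   ◎□█              ┃┃            
│ 8 │ 9 │ ÷┃█□█   █              ┃┃            
┼───┼───┼──┃█     █              ┃┃            
│ 5 │ 6 │ ×┃███████              ┃┃            
━━━━━━━━━━━┃Moves: 1  0/3        ┃┃            
ree        ┃                     ┃┃            
───────────┃                     ┃┃            
           ┃                     ┃┃            
ld/        ┃                     ┃┃            
ogger.html ┃                     ┃┃            
lient.md   ┗━━━━━━━━━━━━━━━━━━━━━┛┃            
tils.json              ┃          ┃            
onfig/                 ┃          ┃            


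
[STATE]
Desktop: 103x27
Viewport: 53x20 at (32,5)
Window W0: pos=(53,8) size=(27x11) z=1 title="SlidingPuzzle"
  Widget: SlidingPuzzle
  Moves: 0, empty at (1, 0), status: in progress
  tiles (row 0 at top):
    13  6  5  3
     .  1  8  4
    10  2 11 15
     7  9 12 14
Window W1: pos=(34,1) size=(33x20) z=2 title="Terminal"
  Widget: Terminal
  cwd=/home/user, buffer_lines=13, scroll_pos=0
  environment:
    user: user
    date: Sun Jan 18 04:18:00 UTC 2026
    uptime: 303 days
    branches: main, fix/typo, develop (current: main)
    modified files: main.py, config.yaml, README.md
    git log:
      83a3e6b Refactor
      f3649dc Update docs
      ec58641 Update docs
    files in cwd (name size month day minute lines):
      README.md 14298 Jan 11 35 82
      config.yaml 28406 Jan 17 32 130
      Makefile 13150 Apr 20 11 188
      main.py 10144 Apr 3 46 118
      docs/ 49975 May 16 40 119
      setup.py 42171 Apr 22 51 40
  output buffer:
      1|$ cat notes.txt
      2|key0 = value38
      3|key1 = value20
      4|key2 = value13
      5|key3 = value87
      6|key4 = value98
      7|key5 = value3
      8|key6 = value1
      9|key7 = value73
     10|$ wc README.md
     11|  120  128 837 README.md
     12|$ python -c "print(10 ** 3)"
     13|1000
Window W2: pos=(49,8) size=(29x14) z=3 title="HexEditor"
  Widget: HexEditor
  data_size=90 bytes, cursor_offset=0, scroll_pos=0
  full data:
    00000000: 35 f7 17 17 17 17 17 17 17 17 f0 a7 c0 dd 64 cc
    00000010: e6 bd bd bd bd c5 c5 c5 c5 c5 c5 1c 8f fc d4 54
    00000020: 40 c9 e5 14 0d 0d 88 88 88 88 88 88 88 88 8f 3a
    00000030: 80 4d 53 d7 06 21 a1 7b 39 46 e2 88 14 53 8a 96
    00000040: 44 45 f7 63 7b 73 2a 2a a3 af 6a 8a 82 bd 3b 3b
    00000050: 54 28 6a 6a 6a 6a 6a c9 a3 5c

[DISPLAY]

  ┃key0 = value38                 ┃                  
  ┃key1 = value20                 ┃                  
  ┃key2 = value13                 ┃                  
  ┃key3 = value87┏━━━━━━━━━━━━━━━━━━━━━━━━━━━┓━┓     
  ┃key4 = value98┃ HexEditor                 ┃ ┃     
  ┃key5 = value3 ┠───────────────────────────┨─┨     
  ┃key6 = value1 ┃00000000  35 f7 17 17 17 17┃ ┃     
  ┃key7 = value73┃00000010  e6 bd bd bd bd c5┃ ┃     
  ┃$ wc README.md┃00000020  40 c9 e5 14 0d 0d┃ ┃     
  ┃  120  128 837┃00000030  80 4d 53 d7 06 21┃ ┃     
  ┃$ python -c "p┃00000040  44 45 f7 63 7b 73┃ ┃     
  ┃1000          ┃00000050  54 28 6a 6a 6a 6a┃ ┃     
  ┃$ █           ┃                           ┃ ┃     
  ┃              ┃                           ┃━┛     
  ┃              ┃                           ┃       
  ┗━━━━━━━━━━━━━━┃                           ┃       
                 ┗━━━━━━━━━━━━━━━━━━━━━━━━━━━┛       
                                                     
                                                     
                                                     


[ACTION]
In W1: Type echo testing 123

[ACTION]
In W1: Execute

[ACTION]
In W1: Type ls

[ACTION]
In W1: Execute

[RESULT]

  ┃key2 = value13                 ┃                  
  ┃key3 = value87                 ┃                  
  ┃key4 = value98                 ┃                  
  ┃key5 = value3 ┏━━━━━━━━━━━━━━━━━━━━━━━━━━━┓━┓     
  ┃key6 = value1 ┃ HexEditor                 ┃ ┃     
  ┃key7 = value73┠───────────────────────────┨─┨     
  ┃$ wc README.md┃00000000  35 f7 17 17 17 17┃ ┃     
  ┃  120  128 837┃00000010  e6 bd bd bd bd c5┃ ┃     
  ┃$ python -c "p┃00000020  40 c9 e5 14 0d 0d┃ ┃     
  ┃1000          ┃00000030  80 4d 53 d7 06 21┃ ┃     
  ┃$ echo testing┃00000040  44 45 f7 63 7b 73┃ ┃     
  ┃testing 123   ┃00000050  54 28 6a 6a 6a 6a┃ ┃     
  ┃$ ls          ┃                           ┃ ┃     
  ┃README.md  con┃                           ┃━┛     
  ┃$ █           ┃                           ┃       
  ┗━━━━━━━━━━━━━━┃                           ┃       
                 ┗━━━━━━━━━━━━━━━━━━━━━━━━━━━┛       
                                                     
                                                     
                                                     


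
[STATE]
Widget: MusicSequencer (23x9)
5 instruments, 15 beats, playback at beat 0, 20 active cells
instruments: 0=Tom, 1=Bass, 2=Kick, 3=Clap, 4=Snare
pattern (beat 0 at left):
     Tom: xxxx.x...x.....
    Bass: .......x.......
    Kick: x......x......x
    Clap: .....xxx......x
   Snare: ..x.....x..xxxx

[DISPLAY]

      ▼12345678901234  
   Tom████·█···█·····  
  Bass·······█·······  
  Kick█······█······█  
  Clap·····███······█  
 Snare··█·····█··████  
                       
                       
                       


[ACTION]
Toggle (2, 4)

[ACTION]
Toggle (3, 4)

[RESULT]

      ▼12345678901234  
   Tom████·█···█·····  
  Bass·······█·······  
  Kick█···█··█······█  
  Clap····████······█  
 Snare··█·····█··████  
                       
                       
                       


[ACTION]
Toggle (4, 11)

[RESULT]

      ▼12345678901234  
   Tom████·█···█·····  
  Bass·······█·······  
  Kick█···█··█······█  
  Clap····████······█  
 Snare··█·····█···███  
                       
                       
                       


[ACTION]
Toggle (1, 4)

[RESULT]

      ▼12345678901234  
   Tom████·█···█·····  
  Bass····█··█·······  
  Kick█···█··█······█  
  Clap····████······█  
 Snare··█·····█···███  
                       
                       
                       


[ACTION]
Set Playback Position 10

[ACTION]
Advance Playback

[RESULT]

      01234567890▼234  
   Tom████·█···█·····  
  Bass····█··█·······  
  Kick█···█··█······█  
  Clap····████······█  
 Snare··█·····█···███  
                       
                       
                       


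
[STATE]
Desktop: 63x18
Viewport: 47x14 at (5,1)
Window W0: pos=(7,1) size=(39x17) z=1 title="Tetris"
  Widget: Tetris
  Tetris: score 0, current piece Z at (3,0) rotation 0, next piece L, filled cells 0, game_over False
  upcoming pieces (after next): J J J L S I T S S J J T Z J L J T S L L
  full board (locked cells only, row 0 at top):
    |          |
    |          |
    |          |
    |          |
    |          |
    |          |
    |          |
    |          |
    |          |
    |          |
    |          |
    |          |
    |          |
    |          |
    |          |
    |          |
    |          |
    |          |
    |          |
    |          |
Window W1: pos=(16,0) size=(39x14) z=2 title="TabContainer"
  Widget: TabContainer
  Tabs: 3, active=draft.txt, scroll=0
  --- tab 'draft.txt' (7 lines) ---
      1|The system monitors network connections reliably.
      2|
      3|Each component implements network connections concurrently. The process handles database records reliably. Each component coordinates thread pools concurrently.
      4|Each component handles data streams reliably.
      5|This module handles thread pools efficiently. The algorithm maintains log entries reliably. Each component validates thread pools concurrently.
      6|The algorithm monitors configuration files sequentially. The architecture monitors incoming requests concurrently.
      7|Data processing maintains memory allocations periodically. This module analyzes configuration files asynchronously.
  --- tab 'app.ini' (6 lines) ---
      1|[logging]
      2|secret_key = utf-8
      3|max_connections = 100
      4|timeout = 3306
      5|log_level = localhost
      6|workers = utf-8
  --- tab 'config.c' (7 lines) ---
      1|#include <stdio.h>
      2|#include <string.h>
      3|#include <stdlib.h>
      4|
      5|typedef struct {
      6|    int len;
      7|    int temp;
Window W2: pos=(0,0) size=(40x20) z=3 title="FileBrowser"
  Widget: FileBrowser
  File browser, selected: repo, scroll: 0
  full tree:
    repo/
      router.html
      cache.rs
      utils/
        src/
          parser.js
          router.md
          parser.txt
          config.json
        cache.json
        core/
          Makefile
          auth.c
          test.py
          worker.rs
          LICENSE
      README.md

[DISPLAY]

eBrowser                          ┃            
──────────────────────────────────┨────────────
] repo/                           ┃config.c    
router.html                       ┃────────────
cache.rs                          ┃work connect
[+] utils/                        ┃            
README.md                         ┃ts network c
                                  ┃data streams
                                  ┃ead pools ef
                                  ┃configuratio
                                  ┃ns memory al
                                  ┃            
                                  ┃━━━━━━━━━━━━
                                  ┃     ┃      


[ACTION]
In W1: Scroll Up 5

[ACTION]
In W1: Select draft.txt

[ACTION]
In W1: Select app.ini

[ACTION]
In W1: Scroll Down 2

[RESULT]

eBrowser                          ┃            
──────────────────────────────────┨────────────
] repo/                           ┃config.c    
router.html                       ┃────────────
cache.rs                          ┃            
[+] utils/                        ┃            
README.md                         ┃            
                                  ┃            
                                  ┃            
                                  ┃            
                                  ┃            
                                  ┃            
                                  ┃━━━━━━━━━━━━
                                  ┃     ┃      


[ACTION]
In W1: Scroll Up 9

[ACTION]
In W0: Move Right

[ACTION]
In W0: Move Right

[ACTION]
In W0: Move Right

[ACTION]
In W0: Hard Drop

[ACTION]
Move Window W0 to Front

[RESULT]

eB┏━━━━━━━━━━━━━━━━━━━━━━━━━━━━━━━━━━━━━┓      
──┃ Tetris                              ┃──────
] ┠─────────────────────────────────────┨.c    
ro┃          │Next:                     ┃──────
ca┃          │█                         ┃      
[+┃          │███                       ┃      
RE┃          │                          ┃      
  ┃          │                          ┃      
  ┃          │                          ┃      
  ┃          │Score:                    ┃      
  ┃          │0                         ┃      
  ┃          │                          ┃      
  ┃          │                          ┃━━━━━━
  ┃          │                          ┃      


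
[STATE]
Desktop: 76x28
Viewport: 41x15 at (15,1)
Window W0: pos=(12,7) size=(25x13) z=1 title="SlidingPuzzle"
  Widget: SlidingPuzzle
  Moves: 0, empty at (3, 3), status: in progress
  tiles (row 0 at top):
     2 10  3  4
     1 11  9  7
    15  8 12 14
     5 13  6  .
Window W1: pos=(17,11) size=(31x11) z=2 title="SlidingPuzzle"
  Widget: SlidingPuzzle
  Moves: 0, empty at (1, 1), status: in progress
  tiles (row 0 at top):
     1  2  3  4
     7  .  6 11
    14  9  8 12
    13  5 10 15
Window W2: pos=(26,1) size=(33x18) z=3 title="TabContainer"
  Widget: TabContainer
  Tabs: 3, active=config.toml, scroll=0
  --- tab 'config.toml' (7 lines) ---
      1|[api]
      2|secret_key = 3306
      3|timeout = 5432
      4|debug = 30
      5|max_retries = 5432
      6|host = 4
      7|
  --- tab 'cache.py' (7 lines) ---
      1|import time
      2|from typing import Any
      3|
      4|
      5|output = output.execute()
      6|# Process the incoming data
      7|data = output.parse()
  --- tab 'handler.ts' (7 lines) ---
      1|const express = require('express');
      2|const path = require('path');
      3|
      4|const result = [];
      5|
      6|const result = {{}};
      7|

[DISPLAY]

           ┏━━━━━━━━━━━━━━━━━━━━━━━━━━━━━
           ┃ TabContainer                
           ┠─────────────────────────────
           ┃[config.toml]│ cache.py │ han
           ┃─────────────────────────────
           ┃[api]                        
━━━━━━━━━━━┃secret_key = 3306            
lidingPuzzl┃timeout = 5432               
───────────┃debug = 30                   
───┬────┬──┃max_retries = 5432           
 2┏━━━━━━━━┃host = 4                     
──┃ Sliding┃                             
 1┠────────┃                             
──┃┌────┬──┃                             
15┃│  1 │  ┃                             


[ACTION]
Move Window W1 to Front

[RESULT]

           ┏━━━━━━━━━━━━━━━━━━━━━━━━━━━━━
           ┃ TabContainer                
           ┠─────────────────────────────
           ┃[config.toml]│ cache.py │ han
           ┃─────────────────────────────
           ┃[api]                        
━━━━━━━━━━━┃secret_key = 3306            
lidingPuzzl┃timeout = 5432               
───────────┃debug = 30                   
───┬────┬──┃max_retries = 5432           
 2┏━━━━━━━━━━━━━━━━━━━━━━━━━━━━━┓        
──┃ SlidingPuzzle               ┃        
 1┠─────────────────────────────┨        
──┃┌────┬────┬────┬────┐        ┃        
15┃│  1 │  2 │  3 │  4 │        ┃        


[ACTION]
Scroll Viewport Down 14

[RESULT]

 1┠─────────────────────────────┨        
──┃┌────┬────┬────┬────┐        ┃        
15┃│  1 │  2 │  3 │  4 │        ┃        
──┃├────┼────┼────┼────┤        ┃        
 5┃│  7 │    │  6 │ 11 │        ┃        
──┃├────┼────┼────┼────┤        ┃━━━━━━━━
━━┃│ 14 │  9 │  8 │ 12 │        ┃        
  ┃├────┼────┼────┼────┤        ┃        
  ┗━━━━━━━━━━━━━━━━━━━━━━━━━━━━━┛        
                                         
                                         
                                         
                                         
                                         
                                         


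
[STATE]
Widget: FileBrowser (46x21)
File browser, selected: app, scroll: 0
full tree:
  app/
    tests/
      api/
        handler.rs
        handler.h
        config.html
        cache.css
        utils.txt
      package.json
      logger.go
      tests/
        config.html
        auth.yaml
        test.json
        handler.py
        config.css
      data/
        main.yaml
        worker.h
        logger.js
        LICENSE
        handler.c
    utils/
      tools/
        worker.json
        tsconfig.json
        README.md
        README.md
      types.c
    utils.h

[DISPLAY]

> [-] app/                                    
    [+] tests/                                
    [+] utils/                                
    utils.h                                   
                                              
                                              
                                              
                                              
                                              
                                              
                                              
                                              
                                              
                                              
                                              
                                              
                                              
                                              
                                              
                                              
                                              


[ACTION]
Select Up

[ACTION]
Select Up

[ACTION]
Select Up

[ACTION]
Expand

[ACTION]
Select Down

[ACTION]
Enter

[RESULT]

  [-] app/                                    
  > [-] tests/                                
      [+] api/                                
      package.json                            
      logger.go                               
      [+] tests/                              
      [+] data/                               
    [+] utils/                                
    utils.h                                   
                                              
                                              
                                              
                                              
                                              
                                              
                                              
                                              
                                              
                                              
                                              
                                              


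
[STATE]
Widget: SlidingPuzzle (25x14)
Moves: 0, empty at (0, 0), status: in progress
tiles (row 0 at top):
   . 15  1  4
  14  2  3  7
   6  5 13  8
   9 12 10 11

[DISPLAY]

┌────┬────┬────┬────┐    
│    │ 15 │  1 │  4 │    
├────┼────┼────┼────┤    
│ 14 │  2 │  3 │  7 │    
├────┼────┼────┼────┤    
│  6 │  5 │ 13 │  8 │    
├────┼────┼────┼────┤    
│  9 │ 12 │ 10 │ 11 │    
└────┴────┴────┴────┘    
Moves: 0                 
                         
                         
                         
                         


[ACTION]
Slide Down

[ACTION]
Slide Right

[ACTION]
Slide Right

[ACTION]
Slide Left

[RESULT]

┌────┬────┬────┬────┐    
│ 15 │    │  1 │  4 │    
├────┼────┼────┼────┤    
│ 14 │  2 │  3 │  7 │    
├────┼────┼────┼────┤    
│  6 │  5 │ 13 │  8 │    
├────┼────┼────┼────┤    
│  9 │ 12 │ 10 │ 11 │    
└────┴────┴────┴────┘    
Moves: 1                 
                         
                         
                         
                         


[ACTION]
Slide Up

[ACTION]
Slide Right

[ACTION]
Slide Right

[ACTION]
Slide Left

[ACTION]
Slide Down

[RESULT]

┌────┬────┬────┬────┐    
│ 15 │    │  1 │  4 │    
├────┼────┼────┼────┤    
│ 14 │  2 │  3 │  7 │    
├────┼────┼────┼────┤    
│  6 │  5 │ 13 │  8 │    
├────┼────┼────┼────┤    
│  9 │ 12 │ 10 │ 11 │    
└────┴────┴────┴────┘    
Moves: 5                 
                         
                         
                         
                         


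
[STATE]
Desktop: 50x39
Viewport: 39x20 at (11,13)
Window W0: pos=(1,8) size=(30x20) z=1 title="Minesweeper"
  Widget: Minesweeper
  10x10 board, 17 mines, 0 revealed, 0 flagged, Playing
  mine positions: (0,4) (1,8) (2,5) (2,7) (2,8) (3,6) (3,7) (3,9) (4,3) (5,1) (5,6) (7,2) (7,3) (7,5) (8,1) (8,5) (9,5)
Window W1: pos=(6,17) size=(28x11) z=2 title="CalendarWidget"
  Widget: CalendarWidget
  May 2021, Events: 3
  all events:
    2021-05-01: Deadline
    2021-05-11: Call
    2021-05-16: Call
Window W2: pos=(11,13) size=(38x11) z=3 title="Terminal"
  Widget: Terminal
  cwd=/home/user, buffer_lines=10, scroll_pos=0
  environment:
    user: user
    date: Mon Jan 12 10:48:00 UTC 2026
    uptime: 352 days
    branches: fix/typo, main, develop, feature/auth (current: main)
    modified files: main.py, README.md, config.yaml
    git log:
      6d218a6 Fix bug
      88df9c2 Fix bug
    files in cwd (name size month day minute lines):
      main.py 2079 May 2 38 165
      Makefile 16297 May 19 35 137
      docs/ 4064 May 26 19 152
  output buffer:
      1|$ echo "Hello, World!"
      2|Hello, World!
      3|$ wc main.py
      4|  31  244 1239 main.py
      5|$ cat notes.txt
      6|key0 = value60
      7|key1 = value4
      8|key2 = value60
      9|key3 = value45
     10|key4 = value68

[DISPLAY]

┏━━━━━━━━━━━━━━━━━━━━━━━━━━━━━━━━━━━━┓ 
┃ Terminal                           ┃ 
┠────────────────────────────────────┨ 
┃$ echo "Hello, World!"              ┃ 
┃Hello, World!                       ┃ 
┃$ wc main.py                        ┃ 
┃  31  244 1239 main.py              ┃ 
┃$ cat notes.txt                     ┃ 
┃key0 = value60                      ┃ 
┃key1 = value4                       ┃ 
┗━━━━━━━━━━━━━━━━━━━━━━━━━━━━━━━━━━━━┛ 
1* 12 13 14 15 16*    ┃                
8 19 20 21 22 23      ┃                
5 26 27 28 29 30      ┃                
━━━━━━━━━━━━━━━━━━━━━━┛                
                                       
                                       
                                       
                                       
                                       


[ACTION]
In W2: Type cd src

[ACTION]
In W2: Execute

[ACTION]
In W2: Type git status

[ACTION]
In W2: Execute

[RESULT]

┏━━━━━━━━━━━━━━━━━━━━━━━━━━━━━━━━━━━━┓ 
┃ Terminal                           ┃ 
┠────────────────────────────────────┨ 
┃On branch main                      ┃ 
┃Changes not staged for commit:      ┃ 
┃                                    ┃ 
┃        modified:   main.py         ┃ 
┃        modified:   README.md       ┃ 
┃        modified:   config.yaml     ┃ 
┃$ █                                 ┃ 
┗━━━━━━━━━━━━━━━━━━━━━━━━━━━━━━━━━━━━┛ 
1* 12 13 14 15 16*    ┃                
8 19 20 21 22 23      ┃                
5 26 27 28 29 30      ┃                
━━━━━━━━━━━━━━━━━━━━━━┛                
                                       
                                       
                                       
                                       
                                       
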